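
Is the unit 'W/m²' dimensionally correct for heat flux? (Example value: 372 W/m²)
Yes

heat flux has SI base units: kg / s^3
W/m² reduces to the same SI base units, so it is a valid unit for heat flux.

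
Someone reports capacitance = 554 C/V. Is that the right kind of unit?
Yes

capacitance has SI base units: A^2 * s^4 / (kg * m^2)
C/V reduces to the same SI base units, so it is a valid unit for capacitance.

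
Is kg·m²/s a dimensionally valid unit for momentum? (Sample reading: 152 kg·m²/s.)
No

momentum has SI base units: kg * m / s
kg·m²/s does NOT reduce to kg * m / s; a valid unit for momentum would be e.g. kg·m/s.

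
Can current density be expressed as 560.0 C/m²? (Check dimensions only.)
No

current density has SI base units: A / m^2
C/m² does NOT reduce to A / m^2; a valid unit for current density would be e.g. A/m².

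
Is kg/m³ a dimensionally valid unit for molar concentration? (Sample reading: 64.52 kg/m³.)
No

molar concentration has SI base units: mol / m^3
kg/m³ does NOT reduce to mol / m^3; a valid unit for molar concentration would be e.g. mol/m³.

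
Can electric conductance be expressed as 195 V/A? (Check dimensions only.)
No

electric conductance has SI base units: A^2 * s^3 / (kg * m^2)
V/A does NOT reduce to A^2 * s^3 / (kg * m^2); a valid unit for electric conductance would be e.g. S.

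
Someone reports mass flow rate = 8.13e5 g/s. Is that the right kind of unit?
Yes

mass flow rate has SI base units: kg / s
g/s reduces to the same SI base units, so it is a valid unit for mass flow rate.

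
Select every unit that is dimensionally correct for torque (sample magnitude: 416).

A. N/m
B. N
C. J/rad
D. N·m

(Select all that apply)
C, D

torque has SI base units: kg * m^2 / s^2

Checking each option against kg * m^2 / s^2:
  A. N/m: ✗ does not match
  B. N: ✗ does not match
  C. J/rad: ✓ matches
  D. N·m: ✓ matches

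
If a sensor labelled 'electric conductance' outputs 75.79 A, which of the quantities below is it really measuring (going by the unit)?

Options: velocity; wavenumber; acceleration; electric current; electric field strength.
electric current

electric conductance should have units dimensionally equivalent to A^2 * s^3 / (kg * m^2) (e.g. S).
The given unit 'A' reduces to A. Of the listed options, that is the dimensionality of electric current.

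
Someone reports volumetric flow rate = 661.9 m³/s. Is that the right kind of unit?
Yes

volumetric flow rate has SI base units: m^3 / s
m³/s reduces to the same SI base units, so it is a valid unit for volumetric flow rate.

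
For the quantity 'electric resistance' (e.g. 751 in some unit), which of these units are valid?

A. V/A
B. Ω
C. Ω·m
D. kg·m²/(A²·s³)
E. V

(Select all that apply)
A, B, D

electric resistance has SI base units: kg * m^2 / (A^2 * s^3)

Checking each option against kg * m^2 / (A^2 * s^3):
  A. V/A: ✓ matches
  B. Ω: ✓ matches
  C. Ω·m: ✗ does not match
  D. kg·m²/(A²·s³): ✓ matches
  E. V: ✗ does not match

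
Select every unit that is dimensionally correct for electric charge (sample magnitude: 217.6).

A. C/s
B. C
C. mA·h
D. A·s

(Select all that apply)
B, C, D

electric charge has SI base units: A * s

Checking each option against A * s:
  A. C/s: ✗ does not match
  B. C: ✓ matches
  C. mA·h: ✓ matches
  D. A·s: ✓ matches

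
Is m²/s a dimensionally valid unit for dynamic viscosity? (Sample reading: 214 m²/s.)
No

dynamic viscosity has SI base units: kg / (m * s)
m²/s does NOT reduce to kg / (m * s); a valid unit for dynamic viscosity would be e.g. Pa·s.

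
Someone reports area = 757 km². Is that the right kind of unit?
Yes

area has SI base units: m^2
km² reduces to the same SI base units, so it is a valid unit for area.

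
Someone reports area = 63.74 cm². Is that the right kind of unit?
Yes

area has SI base units: m^2
cm² reduces to the same SI base units, so it is a valid unit for area.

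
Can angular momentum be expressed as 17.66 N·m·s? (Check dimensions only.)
Yes

angular momentum has SI base units: kg * m^2 / s
N·m·s reduces to the same SI base units, so it is a valid unit for angular momentum.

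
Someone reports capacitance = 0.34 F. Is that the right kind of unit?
Yes

capacitance has SI base units: A^2 * s^4 / (kg * m^2)
F reduces to the same SI base units, so it is a valid unit for capacitance.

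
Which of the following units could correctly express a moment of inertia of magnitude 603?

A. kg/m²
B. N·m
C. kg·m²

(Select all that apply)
C

moment of inertia has SI base units: kg * m^2

Checking each option against kg * m^2:
  A. kg/m²: ✗ does not match
  B. N·m: ✗ does not match
  C. kg·m²: ✓ matches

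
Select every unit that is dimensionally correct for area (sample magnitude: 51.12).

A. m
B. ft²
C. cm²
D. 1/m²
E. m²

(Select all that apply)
B, C, E

area has SI base units: m^2

Checking each option against m^2:
  A. m: ✗ does not match
  B. ft²: ✓ matches
  C. cm²: ✓ matches
  D. 1/m²: ✗ does not match
  E. m²: ✓ matches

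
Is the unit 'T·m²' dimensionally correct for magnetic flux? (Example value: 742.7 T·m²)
Yes

magnetic flux has SI base units: kg * m^2 / (A * s^2)
T·m² reduces to the same SI base units, so it is a valid unit for magnetic flux.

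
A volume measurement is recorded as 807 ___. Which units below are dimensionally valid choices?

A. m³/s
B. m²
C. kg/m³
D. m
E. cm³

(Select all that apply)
E

volume has SI base units: m^3

Checking each option against m^3:
  A. m³/s: ✗ does not match
  B. m²: ✗ does not match
  C. kg/m³: ✗ does not match
  D. m: ✗ does not match
  E. cm³: ✓ matches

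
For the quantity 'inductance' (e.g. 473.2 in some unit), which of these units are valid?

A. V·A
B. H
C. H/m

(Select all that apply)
B

inductance has SI base units: kg * m^2 / (A^2 * s^2)

Checking each option against kg * m^2 / (A^2 * s^2):
  A. V·A: ✗ does not match
  B. H: ✓ matches
  C. H/m: ✗ does not match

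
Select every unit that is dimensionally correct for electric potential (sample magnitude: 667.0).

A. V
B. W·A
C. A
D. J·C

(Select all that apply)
A

electric potential has SI base units: kg * m^2 / (A * s^3)

Checking each option against kg * m^2 / (A * s^3):
  A. V: ✓ matches
  B. W·A: ✗ does not match
  C. A: ✗ does not match
  D. J·C: ✗ does not match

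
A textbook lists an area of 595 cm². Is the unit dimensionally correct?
Yes

area has SI base units: m^2
cm² reduces to the same SI base units, so it is a valid unit for area.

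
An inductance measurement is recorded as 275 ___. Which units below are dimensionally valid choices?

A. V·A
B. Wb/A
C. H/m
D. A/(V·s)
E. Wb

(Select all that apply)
B

inductance has SI base units: kg * m^2 / (A^2 * s^2)

Checking each option against kg * m^2 / (A^2 * s^2):
  A. V·A: ✗ does not match
  B. Wb/A: ✓ matches
  C. H/m: ✗ does not match
  D. A/(V·s): ✗ does not match
  E. Wb: ✗ does not match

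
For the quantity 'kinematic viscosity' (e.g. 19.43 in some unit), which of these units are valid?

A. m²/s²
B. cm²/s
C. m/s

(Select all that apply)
B

kinematic viscosity has SI base units: m^2 / s

Checking each option against m^2 / s:
  A. m²/s²: ✗ does not match
  B. cm²/s: ✓ matches
  C. m/s: ✗ does not match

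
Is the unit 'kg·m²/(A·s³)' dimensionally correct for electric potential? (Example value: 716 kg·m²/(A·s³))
Yes

electric potential has SI base units: kg * m^2 / (A * s^3)
kg·m²/(A·s³) reduces to the same SI base units, so it is a valid unit for electric potential.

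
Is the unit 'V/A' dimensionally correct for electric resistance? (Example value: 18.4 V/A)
Yes

electric resistance has SI base units: kg * m^2 / (A^2 * s^3)
V/A reduces to the same SI base units, so it is a valid unit for electric resistance.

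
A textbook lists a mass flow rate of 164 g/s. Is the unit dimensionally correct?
Yes

mass flow rate has SI base units: kg / s
g/s reduces to the same SI base units, so it is a valid unit for mass flow rate.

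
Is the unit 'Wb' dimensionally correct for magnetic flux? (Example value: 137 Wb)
Yes

magnetic flux has SI base units: kg * m^2 / (A * s^2)
Wb reduces to the same SI base units, so it is a valid unit for magnetic flux.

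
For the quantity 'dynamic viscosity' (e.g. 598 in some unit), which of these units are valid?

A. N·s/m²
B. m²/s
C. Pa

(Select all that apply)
A

dynamic viscosity has SI base units: kg / (m * s)

Checking each option against kg / (m * s):
  A. N·s/m²: ✓ matches
  B. m²/s: ✗ does not match
  C. Pa: ✗ does not match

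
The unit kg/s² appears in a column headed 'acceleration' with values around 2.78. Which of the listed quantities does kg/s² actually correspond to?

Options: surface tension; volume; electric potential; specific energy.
surface tension

acceleration should have units dimensionally equivalent to m / s^2 (e.g. m/s²).
The given unit 'kg/s²' reduces to kg / s^2. Of the listed options, that is the dimensionality of surface tension.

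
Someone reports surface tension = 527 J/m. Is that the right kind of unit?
No

surface tension has SI base units: kg / s^2
J/m does NOT reduce to kg / s^2; a valid unit for surface tension would be e.g. N/m.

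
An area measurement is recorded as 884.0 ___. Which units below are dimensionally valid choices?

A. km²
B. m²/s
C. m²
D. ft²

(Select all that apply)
A, C, D

area has SI base units: m^2

Checking each option against m^2:
  A. km²: ✓ matches
  B. m²/s: ✗ does not match
  C. m²: ✓ matches
  D. ft²: ✓ matches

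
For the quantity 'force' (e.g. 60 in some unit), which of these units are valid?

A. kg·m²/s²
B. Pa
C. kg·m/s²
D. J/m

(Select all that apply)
C, D

force has SI base units: kg * m / s^2

Checking each option against kg * m / s^2:
  A. kg·m²/s²: ✗ does not match
  B. Pa: ✗ does not match
  C. kg·m/s²: ✓ matches
  D. J/m: ✓ matches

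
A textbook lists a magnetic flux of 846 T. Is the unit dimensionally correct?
No

magnetic flux has SI base units: kg * m^2 / (A * s^2)
T does NOT reduce to kg * m^2 / (A * s^2); a valid unit for magnetic flux would be e.g. Wb.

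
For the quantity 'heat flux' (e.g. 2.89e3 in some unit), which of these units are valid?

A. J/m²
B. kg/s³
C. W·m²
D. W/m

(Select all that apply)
B

heat flux has SI base units: kg / s^3

Checking each option against kg / s^3:
  A. J/m²: ✗ does not match
  B. kg/s³: ✓ matches
  C. W·m²: ✗ does not match
  D. W/m: ✗ does not match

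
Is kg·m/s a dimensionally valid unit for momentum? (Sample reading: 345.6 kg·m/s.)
Yes

momentum has SI base units: kg * m / s
kg·m/s reduces to the same SI base units, so it is a valid unit for momentum.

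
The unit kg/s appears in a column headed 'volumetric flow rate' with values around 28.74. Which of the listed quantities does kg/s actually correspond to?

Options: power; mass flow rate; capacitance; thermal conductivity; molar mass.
mass flow rate

volumetric flow rate should have units dimensionally equivalent to m^3 / s (e.g. m³/s).
The given unit 'kg/s' reduces to kg / s. Of the listed options, that is the dimensionality of mass flow rate.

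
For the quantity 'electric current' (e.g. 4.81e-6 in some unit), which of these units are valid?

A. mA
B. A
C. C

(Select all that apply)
A, B

electric current has SI base units: A

Checking each option against A:
  A. mA: ✓ matches
  B. A: ✓ matches
  C. C: ✗ does not match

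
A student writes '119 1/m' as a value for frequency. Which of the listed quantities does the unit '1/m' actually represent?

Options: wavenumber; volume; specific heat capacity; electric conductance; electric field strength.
wavenumber

frequency should have units dimensionally equivalent to 1 / s (e.g. Hz).
The given unit '1/m' reduces to 1 / m. Of the listed options, that is the dimensionality of wavenumber.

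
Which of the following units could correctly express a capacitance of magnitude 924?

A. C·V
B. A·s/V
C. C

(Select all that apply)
B

capacitance has SI base units: A^2 * s^4 / (kg * m^2)

Checking each option against A^2 * s^4 / (kg * m^2):
  A. C·V: ✗ does not match
  B. A·s/V: ✓ matches
  C. C: ✗ does not match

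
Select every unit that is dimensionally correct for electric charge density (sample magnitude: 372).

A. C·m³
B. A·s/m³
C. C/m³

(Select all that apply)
B, C

electric charge density has SI base units: A * s / m^3

Checking each option against A * s / m^3:
  A. C·m³: ✗ does not match
  B. A·s/m³: ✓ matches
  C. C/m³: ✓ matches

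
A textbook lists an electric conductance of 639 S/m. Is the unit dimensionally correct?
No

electric conductance has SI base units: A^2 * s^3 / (kg * m^2)
S/m does NOT reduce to A^2 * s^3 / (kg * m^2); a valid unit for electric conductance would be e.g. S.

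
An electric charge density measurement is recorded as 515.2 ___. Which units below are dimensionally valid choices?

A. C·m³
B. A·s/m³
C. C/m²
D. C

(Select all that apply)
B

electric charge density has SI base units: A * s / m^3

Checking each option against A * s / m^3:
  A. C·m³: ✗ does not match
  B. A·s/m³: ✓ matches
  C. C/m²: ✗ does not match
  D. C: ✗ does not match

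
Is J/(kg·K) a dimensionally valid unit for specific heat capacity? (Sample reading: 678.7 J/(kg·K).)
Yes

specific heat capacity has SI base units: m^2 / (s^2 * K)
J/(kg·K) reduces to the same SI base units, so it is a valid unit for specific heat capacity.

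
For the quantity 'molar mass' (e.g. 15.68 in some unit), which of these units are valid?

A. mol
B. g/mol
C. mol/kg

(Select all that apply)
B

molar mass has SI base units: kg / mol

Checking each option against kg / mol:
  A. mol: ✗ does not match
  B. g/mol: ✓ matches
  C. mol/kg: ✗ does not match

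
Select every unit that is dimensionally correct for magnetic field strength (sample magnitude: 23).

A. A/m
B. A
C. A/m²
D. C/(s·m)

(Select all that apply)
A, D

magnetic field strength has SI base units: A / m

Checking each option against A / m:
  A. A/m: ✓ matches
  B. A: ✗ does not match
  C. A/m²: ✗ does not match
  D. C/(s·m): ✓ matches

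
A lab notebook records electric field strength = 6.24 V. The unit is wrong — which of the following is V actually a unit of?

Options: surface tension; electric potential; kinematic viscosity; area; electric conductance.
electric potential

electric field strength should have units dimensionally equivalent to kg * m / (A * s^3) (e.g. V/m).
The given unit 'V' reduces to kg * m^2 / (A * s^3). Of the listed options, that is the dimensionality of electric potential.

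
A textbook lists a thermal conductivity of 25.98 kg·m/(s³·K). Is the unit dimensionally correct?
Yes

thermal conductivity has SI base units: kg * m / (s^3 * K)
kg·m/(s³·K) reduces to the same SI base units, so it is a valid unit for thermal conductivity.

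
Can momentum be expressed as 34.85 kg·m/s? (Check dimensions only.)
Yes

momentum has SI base units: kg * m / s
kg·m/s reduces to the same SI base units, so it is a valid unit for momentum.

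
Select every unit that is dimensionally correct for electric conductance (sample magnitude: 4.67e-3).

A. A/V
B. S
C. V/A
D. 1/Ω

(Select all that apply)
A, B, D

electric conductance has SI base units: A^2 * s^3 / (kg * m^2)

Checking each option against A^2 * s^3 / (kg * m^2):
  A. A/V: ✓ matches
  B. S: ✓ matches
  C. V/A: ✗ does not match
  D. 1/Ω: ✓ matches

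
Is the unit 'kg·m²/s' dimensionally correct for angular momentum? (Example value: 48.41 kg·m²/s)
Yes

angular momentum has SI base units: kg * m^2 / s
kg·m²/s reduces to the same SI base units, so it is a valid unit for angular momentum.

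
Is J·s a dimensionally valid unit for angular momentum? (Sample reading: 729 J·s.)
Yes

angular momentum has SI base units: kg * m^2 / s
J·s reduces to the same SI base units, so it is a valid unit for angular momentum.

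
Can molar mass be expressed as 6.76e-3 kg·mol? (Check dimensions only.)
No

molar mass has SI base units: kg / mol
kg·mol does NOT reduce to kg / mol; a valid unit for molar mass would be e.g. kg/mol.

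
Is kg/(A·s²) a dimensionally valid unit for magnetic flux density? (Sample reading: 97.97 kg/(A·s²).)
Yes

magnetic flux density has SI base units: kg / (A * s^2)
kg/(A·s²) reduces to the same SI base units, so it is a valid unit for magnetic flux density.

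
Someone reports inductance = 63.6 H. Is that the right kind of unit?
Yes

inductance has SI base units: kg * m^2 / (A^2 * s^2)
H reduces to the same SI base units, so it is a valid unit for inductance.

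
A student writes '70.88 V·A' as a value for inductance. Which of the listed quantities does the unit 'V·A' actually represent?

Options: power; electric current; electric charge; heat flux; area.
power

inductance should have units dimensionally equivalent to kg * m^2 / (A^2 * s^2) (e.g. H).
The given unit 'V·A' reduces to kg * m^2 / s^3. Of the listed options, that is the dimensionality of power.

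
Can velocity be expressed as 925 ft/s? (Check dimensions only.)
Yes

velocity has SI base units: m / s
ft/s reduces to the same SI base units, so it is a valid unit for velocity.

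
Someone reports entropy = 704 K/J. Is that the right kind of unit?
No

entropy has SI base units: kg * m^2 / (s^2 * K)
K/J does NOT reduce to kg * m^2 / (s^2 * K); a valid unit for entropy would be e.g. J/K.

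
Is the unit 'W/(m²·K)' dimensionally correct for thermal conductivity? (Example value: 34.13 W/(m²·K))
No

thermal conductivity has SI base units: kg * m / (s^3 * K)
W/(m²·K) does NOT reduce to kg * m / (s^3 * K); a valid unit for thermal conductivity would be e.g. W/(m·K).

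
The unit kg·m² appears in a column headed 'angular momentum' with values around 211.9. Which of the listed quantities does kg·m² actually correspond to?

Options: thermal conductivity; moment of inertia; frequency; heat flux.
moment of inertia

angular momentum should have units dimensionally equivalent to kg * m^2 / s (e.g. kg·m²/s).
The given unit 'kg·m²' reduces to kg * m^2. Of the listed options, that is the dimensionality of moment of inertia.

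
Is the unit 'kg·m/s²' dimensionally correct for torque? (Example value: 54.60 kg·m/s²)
No

torque has SI base units: kg * m^2 / s^2
kg·m/s² does NOT reduce to kg * m^2 / s^2; a valid unit for torque would be e.g. N·m.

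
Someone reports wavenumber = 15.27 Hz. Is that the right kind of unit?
No

wavenumber has SI base units: 1 / m
Hz does NOT reduce to 1 / m; a valid unit for wavenumber would be e.g. 1/m.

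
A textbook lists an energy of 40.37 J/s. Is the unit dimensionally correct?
No

energy has SI base units: kg * m^2 / s^2
J/s does NOT reduce to kg * m^2 / s^2; a valid unit for energy would be e.g. J.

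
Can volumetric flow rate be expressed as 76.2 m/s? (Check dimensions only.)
No

volumetric flow rate has SI base units: m^3 / s
m/s does NOT reduce to m^3 / s; a valid unit for volumetric flow rate would be e.g. m³/s.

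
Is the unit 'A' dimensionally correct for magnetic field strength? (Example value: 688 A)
No

magnetic field strength has SI base units: A / m
A does NOT reduce to A / m; a valid unit for magnetic field strength would be e.g. A/m.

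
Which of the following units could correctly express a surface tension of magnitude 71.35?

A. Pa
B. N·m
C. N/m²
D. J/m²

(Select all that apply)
D

surface tension has SI base units: kg / s^2

Checking each option against kg / s^2:
  A. Pa: ✗ does not match
  B. N·m: ✗ does not match
  C. N/m²: ✗ does not match
  D. J/m²: ✓ matches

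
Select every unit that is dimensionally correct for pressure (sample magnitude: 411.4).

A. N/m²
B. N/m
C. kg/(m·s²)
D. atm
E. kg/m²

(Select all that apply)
A, C, D

pressure has SI base units: kg / (m * s^2)

Checking each option against kg / (m * s^2):
  A. N/m²: ✓ matches
  B. N/m: ✗ does not match
  C. kg/(m·s²): ✓ matches
  D. atm: ✓ matches
  E. kg/m²: ✗ does not match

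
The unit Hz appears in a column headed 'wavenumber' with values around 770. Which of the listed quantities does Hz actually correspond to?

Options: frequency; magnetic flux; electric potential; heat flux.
frequency

wavenumber should have units dimensionally equivalent to 1 / m (e.g. 1/m).
The given unit 'Hz' reduces to 1 / s. Of the listed options, that is the dimensionality of frequency.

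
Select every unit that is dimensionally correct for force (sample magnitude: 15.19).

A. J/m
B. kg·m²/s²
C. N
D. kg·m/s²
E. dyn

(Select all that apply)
A, C, D, E

force has SI base units: kg * m / s^2

Checking each option against kg * m / s^2:
  A. J/m: ✓ matches
  B. kg·m²/s²: ✗ does not match
  C. N: ✓ matches
  D. kg·m/s²: ✓ matches
  E. dyn: ✓ matches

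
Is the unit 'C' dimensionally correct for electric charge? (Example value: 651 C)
Yes

electric charge has SI base units: A * s
C reduces to the same SI base units, so it is a valid unit for electric charge.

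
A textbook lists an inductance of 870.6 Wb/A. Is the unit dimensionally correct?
Yes

inductance has SI base units: kg * m^2 / (A^2 * s^2)
Wb/A reduces to the same SI base units, so it is a valid unit for inductance.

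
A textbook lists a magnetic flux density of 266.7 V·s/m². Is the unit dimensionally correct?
Yes

magnetic flux density has SI base units: kg / (A * s^2)
V·s/m² reduces to the same SI base units, so it is a valid unit for magnetic flux density.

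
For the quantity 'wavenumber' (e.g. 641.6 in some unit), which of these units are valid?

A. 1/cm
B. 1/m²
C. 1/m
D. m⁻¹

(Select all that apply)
A, C, D

wavenumber has SI base units: 1 / m

Checking each option against 1 / m:
  A. 1/cm: ✓ matches
  B. 1/m²: ✗ does not match
  C. 1/m: ✓ matches
  D. m⁻¹: ✓ matches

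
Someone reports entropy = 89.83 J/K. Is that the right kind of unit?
Yes

entropy has SI base units: kg * m^2 / (s^2 * K)
J/K reduces to the same SI base units, so it is a valid unit for entropy.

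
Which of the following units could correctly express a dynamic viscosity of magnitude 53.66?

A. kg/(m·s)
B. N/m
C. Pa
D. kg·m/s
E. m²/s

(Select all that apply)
A

dynamic viscosity has SI base units: kg / (m * s)

Checking each option against kg / (m * s):
  A. kg/(m·s): ✓ matches
  B. N/m: ✗ does not match
  C. Pa: ✗ does not match
  D. kg·m/s: ✗ does not match
  E. m²/s: ✗ does not match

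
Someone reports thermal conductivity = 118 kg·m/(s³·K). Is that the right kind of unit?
Yes

thermal conductivity has SI base units: kg * m / (s^3 * K)
kg·m/(s³·K) reduces to the same SI base units, so it is a valid unit for thermal conductivity.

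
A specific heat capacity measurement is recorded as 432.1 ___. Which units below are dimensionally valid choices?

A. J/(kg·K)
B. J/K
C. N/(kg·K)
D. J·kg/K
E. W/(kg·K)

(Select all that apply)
A

specific heat capacity has SI base units: m^2 / (s^2 * K)

Checking each option against m^2 / (s^2 * K):
  A. J/(kg·K): ✓ matches
  B. J/K: ✗ does not match
  C. N/(kg·K): ✗ does not match
  D. J·kg/K: ✗ does not match
  E. W/(kg·K): ✗ does not match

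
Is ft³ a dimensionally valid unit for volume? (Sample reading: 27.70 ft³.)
Yes

volume has SI base units: m^3
ft³ reduces to the same SI base units, so it is a valid unit for volume.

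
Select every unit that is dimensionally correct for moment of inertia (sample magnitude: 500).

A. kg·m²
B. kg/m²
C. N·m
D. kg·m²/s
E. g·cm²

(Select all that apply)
A, E

moment of inertia has SI base units: kg * m^2

Checking each option against kg * m^2:
  A. kg·m²: ✓ matches
  B. kg/m²: ✗ does not match
  C. N·m: ✗ does not match
  D. kg·m²/s: ✗ does not match
  E. g·cm²: ✓ matches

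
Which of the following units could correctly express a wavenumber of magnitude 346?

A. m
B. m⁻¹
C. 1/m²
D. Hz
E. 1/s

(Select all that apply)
B

wavenumber has SI base units: 1 / m

Checking each option against 1 / m:
  A. m: ✗ does not match
  B. m⁻¹: ✓ matches
  C. 1/m²: ✗ does not match
  D. Hz: ✗ does not match
  E. 1/s: ✗ does not match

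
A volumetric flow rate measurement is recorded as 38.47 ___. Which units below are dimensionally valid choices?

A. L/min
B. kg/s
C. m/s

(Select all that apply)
A

volumetric flow rate has SI base units: m^3 / s

Checking each option against m^3 / s:
  A. L/min: ✓ matches
  B. kg/s: ✗ does not match
  C. m/s: ✗ does not match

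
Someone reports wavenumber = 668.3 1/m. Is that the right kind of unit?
Yes

wavenumber has SI base units: 1 / m
1/m reduces to the same SI base units, so it is a valid unit for wavenumber.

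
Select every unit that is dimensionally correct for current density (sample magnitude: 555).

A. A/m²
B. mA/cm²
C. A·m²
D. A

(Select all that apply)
A, B

current density has SI base units: A / m^2

Checking each option against A / m^2:
  A. A/m²: ✓ matches
  B. mA/cm²: ✓ matches
  C. A·m²: ✗ does not match
  D. A: ✗ does not match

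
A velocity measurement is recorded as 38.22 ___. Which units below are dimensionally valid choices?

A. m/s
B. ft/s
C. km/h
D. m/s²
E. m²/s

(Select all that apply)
A, B, C

velocity has SI base units: m / s

Checking each option against m / s:
  A. m/s: ✓ matches
  B. ft/s: ✓ matches
  C. km/h: ✓ matches
  D. m/s²: ✗ does not match
  E. m²/s: ✗ does not match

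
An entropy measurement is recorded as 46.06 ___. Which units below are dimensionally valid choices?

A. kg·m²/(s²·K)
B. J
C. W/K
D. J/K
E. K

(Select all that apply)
A, D

entropy has SI base units: kg * m^2 / (s^2 * K)

Checking each option against kg * m^2 / (s^2 * K):
  A. kg·m²/(s²·K): ✓ matches
  B. J: ✗ does not match
  C. W/K: ✗ does not match
  D. J/K: ✓ matches
  E. K: ✗ does not match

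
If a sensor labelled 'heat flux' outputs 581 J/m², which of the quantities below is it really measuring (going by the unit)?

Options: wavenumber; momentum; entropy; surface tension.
surface tension

heat flux should have units dimensionally equivalent to kg / s^3 (e.g. W/m²).
The given unit 'J/m²' reduces to kg / s^2. Of the listed options, that is the dimensionality of surface tension.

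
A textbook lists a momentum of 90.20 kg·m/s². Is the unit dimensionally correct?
No

momentum has SI base units: kg * m / s
kg·m/s² does NOT reduce to kg * m / s; a valid unit for momentum would be e.g. kg·m/s.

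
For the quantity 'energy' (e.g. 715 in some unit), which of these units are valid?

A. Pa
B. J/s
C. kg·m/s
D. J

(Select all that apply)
D

energy has SI base units: kg * m^2 / s^2

Checking each option against kg * m^2 / s^2:
  A. Pa: ✗ does not match
  B. J/s: ✗ does not match
  C. kg·m/s: ✗ does not match
  D. J: ✓ matches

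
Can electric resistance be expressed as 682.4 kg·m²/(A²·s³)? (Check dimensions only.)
Yes

electric resistance has SI base units: kg * m^2 / (A^2 * s^3)
kg·m²/(A²·s³) reduces to the same SI base units, so it is a valid unit for electric resistance.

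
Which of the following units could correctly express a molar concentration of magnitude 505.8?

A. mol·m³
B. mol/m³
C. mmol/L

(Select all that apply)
B, C

molar concentration has SI base units: mol / m^3

Checking each option against mol / m^3:
  A. mol·m³: ✗ does not match
  B. mol/m³: ✓ matches
  C. mmol/L: ✓ matches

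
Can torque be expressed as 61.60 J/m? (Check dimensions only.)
No

torque has SI base units: kg * m^2 / s^2
J/m does NOT reduce to kg * m^2 / s^2; a valid unit for torque would be e.g. N·m.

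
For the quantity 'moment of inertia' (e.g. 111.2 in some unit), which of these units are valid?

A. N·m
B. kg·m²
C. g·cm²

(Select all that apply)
B, C

moment of inertia has SI base units: kg * m^2

Checking each option against kg * m^2:
  A. N·m: ✗ does not match
  B. kg·m²: ✓ matches
  C. g·cm²: ✓ matches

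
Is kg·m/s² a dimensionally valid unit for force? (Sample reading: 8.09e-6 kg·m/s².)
Yes

force has SI base units: kg * m / s^2
kg·m/s² reduces to the same SI base units, so it is a valid unit for force.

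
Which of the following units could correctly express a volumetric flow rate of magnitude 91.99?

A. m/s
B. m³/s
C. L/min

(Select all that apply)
B, C

volumetric flow rate has SI base units: m^3 / s

Checking each option against m^3 / s:
  A. m/s: ✗ does not match
  B. m³/s: ✓ matches
  C. L/min: ✓ matches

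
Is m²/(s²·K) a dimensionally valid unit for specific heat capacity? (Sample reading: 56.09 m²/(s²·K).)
Yes

specific heat capacity has SI base units: m^2 / (s^2 * K)
m²/(s²·K) reduces to the same SI base units, so it is a valid unit for specific heat capacity.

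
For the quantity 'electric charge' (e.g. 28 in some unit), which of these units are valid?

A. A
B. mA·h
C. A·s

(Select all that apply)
B, C

electric charge has SI base units: A * s

Checking each option against A * s:
  A. A: ✗ does not match
  B. mA·h: ✓ matches
  C. A·s: ✓ matches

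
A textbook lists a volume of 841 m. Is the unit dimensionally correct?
No

volume has SI base units: m^3
m does NOT reduce to m^3; a valid unit for volume would be e.g. m³.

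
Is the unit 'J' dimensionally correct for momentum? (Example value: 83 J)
No

momentum has SI base units: kg * m / s
J does NOT reduce to kg * m / s; a valid unit for momentum would be e.g. kg·m/s.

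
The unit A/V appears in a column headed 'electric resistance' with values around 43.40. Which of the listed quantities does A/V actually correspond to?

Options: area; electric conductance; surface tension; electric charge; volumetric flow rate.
electric conductance

electric resistance should have units dimensionally equivalent to kg * m^2 / (A^2 * s^3) (e.g. Ω).
The given unit 'A/V' reduces to A^2 * s^3 / (kg * m^2). Of the listed options, that is the dimensionality of electric conductance.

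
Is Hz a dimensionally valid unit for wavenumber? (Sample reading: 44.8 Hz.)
No

wavenumber has SI base units: 1 / m
Hz does NOT reduce to 1 / m; a valid unit for wavenumber would be e.g. 1/m.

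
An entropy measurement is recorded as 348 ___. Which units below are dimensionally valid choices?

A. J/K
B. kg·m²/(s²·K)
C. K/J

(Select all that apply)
A, B

entropy has SI base units: kg * m^2 / (s^2 * K)

Checking each option against kg * m^2 / (s^2 * K):
  A. J/K: ✓ matches
  B. kg·m²/(s²·K): ✓ matches
  C. K/J: ✗ does not match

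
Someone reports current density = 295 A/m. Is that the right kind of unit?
No

current density has SI base units: A / m^2
A/m does NOT reduce to A / m^2; a valid unit for current density would be e.g. A/m².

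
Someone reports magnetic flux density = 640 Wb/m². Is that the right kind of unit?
Yes

magnetic flux density has SI base units: kg / (A * s^2)
Wb/m² reduces to the same SI base units, so it is a valid unit for magnetic flux density.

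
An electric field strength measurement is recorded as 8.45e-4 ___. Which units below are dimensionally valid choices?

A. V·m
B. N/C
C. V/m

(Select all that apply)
B, C

electric field strength has SI base units: kg * m / (A * s^3)

Checking each option against kg * m / (A * s^3):
  A. V·m: ✗ does not match
  B. N/C: ✓ matches
  C. V/m: ✓ matches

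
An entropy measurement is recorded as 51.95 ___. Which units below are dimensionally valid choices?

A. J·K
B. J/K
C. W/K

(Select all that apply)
B

entropy has SI base units: kg * m^2 / (s^2 * K)

Checking each option against kg * m^2 / (s^2 * K):
  A. J·K: ✗ does not match
  B. J/K: ✓ matches
  C. W/K: ✗ does not match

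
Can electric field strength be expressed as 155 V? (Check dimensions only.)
No

electric field strength has SI base units: kg * m / (A * s^3)
V does NOT reduce to kg * m / (A * s^3); a valid unit for electric field strength would be e.g. V/m.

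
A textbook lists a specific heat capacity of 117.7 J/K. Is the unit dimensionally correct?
No

specific heat capacity has SI base units: m^2 / (s^2 * K)
J/K does NOT reduce to m^2 / (s^2 * K); a valid unit for specific heat capacity would be e.g. J/(kg·K).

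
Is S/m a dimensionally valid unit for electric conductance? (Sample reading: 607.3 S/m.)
No

electric conductance has SI base units: A^2 * s^3 / (kg * m^2)
S/m does NOT reduce to A^2 * s^3 / (kg * m^2); a valid unit for electric conductance would be e.g. S.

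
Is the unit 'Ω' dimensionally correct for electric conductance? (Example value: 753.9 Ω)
No

electric conductance has SI base units: A^2 * s^3 / (kg * m^2)
Ω does NOT reduce to A^2 * s^3 / (kg * m^2); a valid unit for electric conductance would be e.g. S.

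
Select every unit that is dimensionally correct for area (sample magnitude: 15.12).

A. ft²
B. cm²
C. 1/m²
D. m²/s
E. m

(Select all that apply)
A, B

area has SI base units: m^2

Checking each option against m^2:
  A. ft²: ✓ matches
  B. cm²: ✓ matches
  C. 1/m²: ✗ does not match
  D. m²/s: ✗ does not match
  E. m: ✗ does not match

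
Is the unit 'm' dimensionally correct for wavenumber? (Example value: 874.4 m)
No

wavenumber has SI base units: 1 / m
m does NOT reduce to 1 / m; a valid unit for wavenumber would be e.g. 1/m.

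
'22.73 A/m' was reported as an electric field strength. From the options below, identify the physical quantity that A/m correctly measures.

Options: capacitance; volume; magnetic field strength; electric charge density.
magnetic field strength

electric field strength should have units dimensionally equivalent to kg * m / (A * s^3) (e.g. V/m).
The given unit 'A/m' reduces to A / m. Of the listed options, that is the dimensionality of magnetic field strength.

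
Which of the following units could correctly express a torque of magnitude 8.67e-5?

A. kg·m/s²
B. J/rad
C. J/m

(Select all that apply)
B

torque has SI base units: kg * m^2 / s^2

Checking each option against kg * m^2 / s^2:
  A. kg·m/s²: ✗ does not match
  B. J/rad: ✓ matches
  C. J/m: ✗ does not match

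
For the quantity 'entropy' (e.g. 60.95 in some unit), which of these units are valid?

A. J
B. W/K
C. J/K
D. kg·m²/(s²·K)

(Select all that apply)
C, D

entropy has SI base units: kg * m^2 / (s^2 * K)

Checking each option against kg * m^2 / (s^2 * K):
  A. J: ✗ does not match
  B. W/K: ✗ does not match
  C. J/K: ✓ matches
  D. kg·m²/(s²·K): ✓ matches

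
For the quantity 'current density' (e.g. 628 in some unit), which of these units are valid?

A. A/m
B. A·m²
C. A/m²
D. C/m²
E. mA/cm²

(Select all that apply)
C, E

current density has SI base units: A / m^2

Checking each option against A / m^2:
  A. A/m: ✗ does not match
  B. A·m²: ✗ does not match
  C. A/m²: ✓ matches
  D. C/m²: ✗ does not match
  E. mA/cm²: ✓ matches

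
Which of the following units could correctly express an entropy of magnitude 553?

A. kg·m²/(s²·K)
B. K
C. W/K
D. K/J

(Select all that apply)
A

entropy has SI base units: kg * m^2 / (s^2 * K)

Checking each option against kg * m^2 / (s^2 * K):
  A. kg·m²/(s²·K): ✓ matches
  B. K: ✗ does not match
  C. W/K: ✗ does not match
  D. K/J: ✗ does not match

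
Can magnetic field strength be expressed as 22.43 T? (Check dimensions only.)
No

magnetic field strength has SI base units: A / m
T does NOT reduce to A / m; a valid unit for magnetic field strength would be e.g. A/m.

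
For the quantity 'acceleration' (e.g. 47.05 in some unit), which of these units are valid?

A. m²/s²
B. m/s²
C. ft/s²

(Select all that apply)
B, C

acceleration has SI base units: m / s^2

Checking each option against m / s^2:
  A. m²/s²: ✗ does not match
  B. m/s²: ✓ matches
  C. ft/s²: ✓ matches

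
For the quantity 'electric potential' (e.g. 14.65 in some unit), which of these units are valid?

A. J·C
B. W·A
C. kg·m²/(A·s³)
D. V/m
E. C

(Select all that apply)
C

electric potential has SI base units: kg * m^2 / (A * s^3)

Checking each option against kg * m^2 / (A * s^3):
  A. J·C: ✗ does not match
  B. W·A: ✗ does not match
  C. kg·m²/(A·s³): ✓ matches
  D. V/m: ✗ does not match
  E. C: ✗ does not match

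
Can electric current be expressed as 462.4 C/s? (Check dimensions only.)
Yes

electric current has SI base units: A
C/s reduces to the same SI base units, so it is a valid unit for electric current.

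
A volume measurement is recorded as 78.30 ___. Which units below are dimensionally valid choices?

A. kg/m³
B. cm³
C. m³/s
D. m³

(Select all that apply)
B, D

volume has SI base units: m^3

Checking each option against m^3:
  A. kg/m³: ✗ does not match
  B. cm³: ✓ matches
  C. m³/s: ✗ does not match
  D. m³: ✓ matches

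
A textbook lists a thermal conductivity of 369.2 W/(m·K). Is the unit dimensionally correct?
Yes

thermal conductivity has SI base units: kg * m / (s^3 * K)
W/(m·K) reduces to the same SI base units, so it is a valid unit for thermal conductivity.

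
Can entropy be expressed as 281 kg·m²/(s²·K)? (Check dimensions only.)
Yes

entropy has SI base units: kg * m^2 / (s^2 * K)
kg·m²/(s²·K) reduces to the same SI base units, so it is a valid unit for entropy.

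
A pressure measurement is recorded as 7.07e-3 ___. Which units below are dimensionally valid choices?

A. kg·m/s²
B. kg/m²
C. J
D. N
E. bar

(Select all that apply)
E

pressure has SI base units: kg / (m * s^2)

Checking each option against kg / (m * s^2):
  A. kg·m/s²: ✗ does not match
  B. kg/m²: ✗ does not match
  C. J: ✗ does not match
  D. N: ✗ does not match
  E. bar: ✓ matches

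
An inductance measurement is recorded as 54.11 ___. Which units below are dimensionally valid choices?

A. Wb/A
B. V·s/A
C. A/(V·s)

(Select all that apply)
A, B

inductance has SI base units: kg * m^2 / (A^2 * s^2)

Checking each option against kg * m^2 / (A^2 * s^2):
  A. Wb/A: ✓ matches
  B. V·s/A: ✓ matches
  C. A/(V·s): ✗ does not match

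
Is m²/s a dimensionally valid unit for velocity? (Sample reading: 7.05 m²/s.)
No

velocity has SI base units: m / s
m²/s does NOT reduce to m / s; a valid unit for velocity would be e.g. m/s.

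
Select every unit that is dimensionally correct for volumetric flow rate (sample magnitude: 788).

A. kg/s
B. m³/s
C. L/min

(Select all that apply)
B, C

volumetric flow rate has SI base units: m^3 / s

Checking each option against m^3 / s:
  A. kg/s: ✗ does not match
  B. m³/s: ✓ matches
  C. L/min: ✓ matches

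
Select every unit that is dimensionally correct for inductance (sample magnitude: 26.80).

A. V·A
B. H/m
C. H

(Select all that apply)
C

inductance has SI base units: kg * m^2 / (A^2 * s^2)

Checking each option against kg * m^2 / (A^2 * s^2):
  A. V·A: ✗ does not match
  B. H/m: ✗ does not match
  C. H: ✓ matches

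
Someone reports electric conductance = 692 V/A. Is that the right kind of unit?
No

electric conductance has SI base units: A^2 * s^3 / (kg * m^2)
V/A does NOT reduce to A^2 * s^3 / (kg * m^2); a valid unit for electric conductance would be e.g. S.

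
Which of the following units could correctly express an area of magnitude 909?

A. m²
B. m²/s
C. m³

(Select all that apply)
A

area has SI base units: m^2

Checking each option against m^2:
  A. m²: ✓ matches
  B. m²/s: ✗ does not match
  C. m³: ✗ does not match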